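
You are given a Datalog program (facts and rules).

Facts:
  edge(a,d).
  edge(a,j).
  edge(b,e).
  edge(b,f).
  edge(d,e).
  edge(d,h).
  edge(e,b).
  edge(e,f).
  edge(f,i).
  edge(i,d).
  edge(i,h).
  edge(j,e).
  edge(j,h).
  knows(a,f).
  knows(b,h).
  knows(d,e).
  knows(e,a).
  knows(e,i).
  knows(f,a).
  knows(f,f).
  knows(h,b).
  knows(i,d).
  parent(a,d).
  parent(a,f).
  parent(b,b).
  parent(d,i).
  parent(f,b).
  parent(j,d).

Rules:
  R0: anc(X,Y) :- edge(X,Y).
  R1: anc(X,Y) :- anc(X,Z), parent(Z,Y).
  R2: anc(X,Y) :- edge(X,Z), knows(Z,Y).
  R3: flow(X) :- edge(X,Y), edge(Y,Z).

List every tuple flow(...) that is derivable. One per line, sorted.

flow(a)
flow(b)
flow(d)
flow(e)
flow(f)
flow(i)
flow(j)

round 1: derive flow(a) via R3 from edge(a,d), edge(d,e)
round 1: derive flow(b) via R3 from edge(b,e), edge(e,b)
round 1: derive flow(d) via R3 from edge(d,e), edge(e,b)
round 1: derive flow(e) via R3 from edge(e,b), edge(b,e)
round 1: derive flow(f) via R3 from edge(f,i), edge(i,d)
round 1: derive flow(i) via R3 from edge(i,d), edge(d,e)
round 1: derive flow(j) via R3 from edge(j,e), edge(e,b)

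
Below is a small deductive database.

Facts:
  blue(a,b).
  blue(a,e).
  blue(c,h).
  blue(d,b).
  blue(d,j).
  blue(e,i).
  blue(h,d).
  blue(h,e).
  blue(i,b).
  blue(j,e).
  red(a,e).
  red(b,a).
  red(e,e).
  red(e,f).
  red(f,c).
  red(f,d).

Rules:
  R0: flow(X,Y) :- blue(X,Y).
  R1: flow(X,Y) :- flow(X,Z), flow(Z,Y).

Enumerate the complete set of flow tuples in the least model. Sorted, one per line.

round 1: derive flow(a,b) via R0 from blue(a,b)
round 1: derive flow(a,e) via R0 from blue(a,e)
round 1: derive flow(c,h) via R0 from blue(c,h)
round 1: derive flow(d,b) via R0 from blue(d,b)
round 1: derive flow(d,j) via R0 from blue(d,j)
round 1: derive flow(e,i) via R0 from blue(e,i)
round 1: derive flow(h,d) via R0 from blue(h,d)
round 1: derive flow(h,e) via R0 from blue(h,e)
round 1: derive flow(i,b) via R0 from blue(i,b)
round 1: derive flow(j,e) via R0 from blue(j,e)
round 2: derive flow(a,i) via R1 from flow(a,e), flow(e,i)
round 2: derive flow(c,d) via R1 from flow(c,h), flow(h,d)
round 2: derive flow(c,e) via R1 from flow(c,h), flow(h,e)
round 2: derive flow(d,e) via R1 from flow(d,j), flow(j,e)
round 2: derive flow(e,b) via R1 from flow(e,i), flow(i,b)
round 2: derive flow(h,b) via R1 from flow(h,d), flow(d,b)
round 2: derive flow(h,i) via R1 from flow(h,e), flow(e,i)
round 2: derive flow(h,j) via R1 from flow(h,d), flow(d,j)
round 2: derive flow(j,i) via R1 from flow(j,e), flow(e,i)
round 3: derive flow(c,b) via R1 from flow(c,d), flow(d,b)
round 3: derive flow(c,i) via R1 from flow(c,e), flow(e,i)
round 3: derive flow(c,j) via R1 from flow(c,d), flow(d,j)
round 3: derive flow(d,i) via R1 from flow(d,e), flow(e,i)
round 3: derive flow(j,b) via R1 from flow(j,e), flow(e,b)

flow(a,b)
flow(a,e)
flow(a,i)
flow(c,b)
flow(c,d)
flow(c,e)
flow(c,h)
flow(c,i)
flow(c,j)
flow(d,b)
flow(d,e)
flow(d,i)
flow(d,j)
flow(e,b)
flow(e,i)
flow(h,b)
flow(h,d)
flow(h,e)
flow(h,i)
flow(h,j)
flow(i,b)
flow(j,b)
flow(j,e)
flow(j,i)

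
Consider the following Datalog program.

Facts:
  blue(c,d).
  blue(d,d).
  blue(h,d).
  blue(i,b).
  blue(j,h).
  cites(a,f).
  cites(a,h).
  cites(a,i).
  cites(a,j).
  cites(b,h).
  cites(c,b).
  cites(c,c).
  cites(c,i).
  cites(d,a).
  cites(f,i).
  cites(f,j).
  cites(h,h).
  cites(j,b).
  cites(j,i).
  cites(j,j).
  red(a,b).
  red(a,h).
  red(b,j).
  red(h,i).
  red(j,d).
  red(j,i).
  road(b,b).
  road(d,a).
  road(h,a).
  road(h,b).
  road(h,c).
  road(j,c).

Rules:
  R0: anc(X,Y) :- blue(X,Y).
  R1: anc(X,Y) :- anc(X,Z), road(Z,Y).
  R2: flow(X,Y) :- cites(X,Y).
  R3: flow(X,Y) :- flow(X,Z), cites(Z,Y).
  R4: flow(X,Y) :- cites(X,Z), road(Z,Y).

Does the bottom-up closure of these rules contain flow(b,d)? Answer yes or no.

no

round 1: derive flow(a,f) via R2 from cites(a,f)
round 1: derive flow(a,h) via R2 from cites(a,h)
round 1: derive flow(a,i) via R2 from cites(a,i)
round 1: derive flow(a,j) via R2 from cites(a,j)
round 1: derive flow(b,h) via R2 from cites(b,h)
round 1: derive flow(c,b) via R2 from cites(c,b)
round 1: derive flow(c,c) via R2 from cites(c,c)
round 1: derive flow(c,i) via R2 from cites(c,i)
round 1: derive flow(d,a) via R2 from cites(d,a)
round 1: derive flow(f,i) via R2 from cites(f,i)
round 1: derive flow(f,j) via R2 from cites(f,j)
round 1: derive flow(h,h) via R2 from cites(h,h)
round 1: derive flow(j,b) via R2 from cites(j,b)
round 1: derive flow(j,i) via R2 from cites(j,i)
round 1: derive flow(j,j) via R2 from cites(j,j)
round 1: derive flow(a,a) via R4 from cites(a,h), road(h,a)
round 1: derive flow(a,b) via R4 from cites(a,h), road(h,b)
round 1: derive flow(a,c) via R4 from cites(a,h), road(h,c)
round 1: derive flow(b,a) via R4 from cites(b,h), road(h,a)
round 1: derive flow(b,b) via R4 from cites(b,h), road(h,b)
round 1: derive flow(b,c) via R4 from cites(b,h), road(h,c)
round 1: derive flow(f,c) via R4 from cites(f,j), road(j,c)
round 1: derive flow(h,a) via R4 from cites(h,h), road(h,a)
round 1: derive flow(h,b) via R4 from cites(h,h), road(h,b)
round 1: derive flow(h,c) via R4 from cites(h,h), road(h,c)
round 1: derive flow(j,c) via R4 from cites(j,j), road(j,c)
round 2: derive flow(b,f) via R3 from flow(b,a), cites(a,f)
round 2: derive flow(b,i) via R3 from flow(b,a), cites(a,i)
round 2: derive flow(b,j) via R3 from flow(b,a), cites(a,j)
round 2: derive flow(c,h) via R3 from flow(c,b), cites(b,h)
round 2: derive flow(d,f) via R3 from flow(d,a), cites(a,f)
round 2: derive flow(d,h) via R3 from flow(d,a), cites(a,h)
round 2: derive flow(d,i) via R3 from flow(d,a), cites(a,i)
round 2: derive flow(d,j) via R3 from flow(d,a), cites(a,j)
round 2: derive flow(f,b) via R3 from flow(f,c), cites(c,b)
round 2: derive flow(h,f) via R3 from flow(h,a), cites(a,f)
round 2: derive flow(h,i) via R3 from flow(h,a), cites(a,i)
round 2: derive flow(h,j) via R3 from flow(h,a), cites(a,j)
round 2: derive flow(j,h) via R3 from flow(j,b), cites(b,h)
round 3: derive flow(d,b) via R3 from flow(d,j), cites(j,b)
round 3: derive flow(f,h) via R3 from flow(f,b), cites(b,h)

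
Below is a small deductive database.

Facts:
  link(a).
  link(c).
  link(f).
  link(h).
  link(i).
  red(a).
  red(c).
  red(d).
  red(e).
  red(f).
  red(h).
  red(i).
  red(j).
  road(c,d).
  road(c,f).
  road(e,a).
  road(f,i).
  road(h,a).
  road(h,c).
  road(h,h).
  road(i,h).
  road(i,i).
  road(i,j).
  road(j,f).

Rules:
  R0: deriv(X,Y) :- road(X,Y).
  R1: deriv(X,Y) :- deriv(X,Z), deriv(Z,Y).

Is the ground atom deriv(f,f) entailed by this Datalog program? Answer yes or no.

round 1: derive deriv(c,d) via R0 from road(c,d)
round 1: derive deriv(c,f) via R0 from road(c,f)
round 1: derive deriv(e,a) via R0 from road(e,a)
round 1: derive deriv(f,i) via R0 from road(f,i)
round 1: derive deriv(h,a) via R0 from road(h,a)
round 1: derive deriv(h,c) via R0 from road(h,c)
round 1: derive deriv(h,h) via R0 from road(h,h)
round 1: derive deriv(i,h) via R0 from road(i,h)
round 1: derive deriv(i,i) via R0 from road(i,i)
round 1: derive deriv(i,j) via R0 from road(i,j)
round 1: derive deriv(j,f) via R0 from road(j,f)
round 2: derive deriv(c,i) via R1 from deriv(c,f), deriv(f,i)
round 2: derive deriv(f,h) via R1 from deriv(f,i), deriv(i,h)
round 2: derive deriv(f,j) via R1 from deriv(f,i), deriv(i,j)
round 2: derive deriv(h,d) via R1 from deriv(h,c), deriv(c,d)
round 2: derive deriv(h,f) via R1 from deriv(h,c), deriv(c,f)
round 2: derive deriv(i,a) via R1 from deriv(i,h), deriv(h,a)
round 2: derive deriv(i,c) via R1 from deriv(i,h), deriv(h,c)
round 2: derive deriv(i,f) via R1 from deriv(i,j), deriv(j,f)
round 2: derive deriv(j,i) via R1 from deriv(j,f), deriv(f,i)
round 3: derive deriv(c,a) via R1 from deriv(c,i), deriv(i,a)
round 3: derive deriv(c,c) via R1 from deriv(c,i), deriv(i,c)
round 3: derive deriv(c,h) via R1 from deriv(c,f), deriv(f,h)
round 3: derive deriv(c,j) via R1 from deriv(c,f), deriv(f,j)
round 3: derive deriv(f,a) via R1 from deriv(f,h), deriv(h,a)
round 3: derive deriv(f,c) via R1 from deriv(f,h), deriv(h,c)
round 3: derive deriv(f,d) via R1 from deriv(f,h), deriv(h,d)
round 3: derive deriv(f,f) via R1 from deriv(f,h), deriv(h,f)
round 3: derive deriv(h,i) via R1 from deriv(h,c), deriv(c,i)
round 3: derive deriv(h,j) via R1 from deriv(h,f), deriv(f,j)
round 3: derive deriv(i,d) via R1 from deriv(i,c), deriv(c,d)
round 3: derive deriv(j,a) via R1 from deriv(j,i), deriv(i,a)
round 3: derive deriv(j,c) via R1 from deriv(j,i), deriv(i,c)
round 3: derive deriv(j,h) via R1 from deriv(j,f), deriv(f,h)
round 3: derive deriv(j,j) via R1 from deriv(j,f), deriv(f,j)
round 4: derive deriv(j,d) via R1 from deriv(j,c), deriv(c,d)

yes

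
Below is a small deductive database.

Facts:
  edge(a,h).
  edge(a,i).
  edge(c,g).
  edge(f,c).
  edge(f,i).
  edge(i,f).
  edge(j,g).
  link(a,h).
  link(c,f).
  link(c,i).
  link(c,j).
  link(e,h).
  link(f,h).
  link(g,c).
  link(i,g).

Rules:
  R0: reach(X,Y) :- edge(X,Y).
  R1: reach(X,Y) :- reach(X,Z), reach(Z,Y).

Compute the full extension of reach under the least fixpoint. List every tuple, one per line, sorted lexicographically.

round 1: derive reach(a,h) via R0 from edge(a,h)
round 1: derive reach(a,i) via R0 from edge(a,i)
round 1: derive reach(c,g) via R0 from edge(c,g)
round 1: derive reach(f,c) via R0 from edge(f,c)
round 1: derive reach(f,i) via R0 from edge(f,i)
round 1: derive reach(i,f) via R0 from edge(i,f)
round 1: derive reach(j,g) via R0 from edge(j,g)
round 2: derive reach(a,f) via R1 from reach(a,i), reach(i,f)
round 2: derive reach(f,f) via R1 from reach(f,i), reach(i,f)
round 2: derive reach(f,g) via R1 from reach(f,c), reach(c,g)
round 2: derive reach(i,c) via R1 from reach(i,f), reach(f,c)
round 2: derive reach(i,i) via R1 from reach(i,f), reach(f,i)
round 3: derive reach(a,c) via R1 from reach(a,f), reach(f,c)
round 3: derive reach(a,g) via R1 from reach(a,f), reach(f,g)
round 3: derive reach(i,g) via R1 from reach(i,c), reach(c,g)

reach(a,c)
reach(a,f)
reach(a,g)
reach(a,h)
reach(a,i)
reach(c,g)
reach(f,c)
reach(f,f)
reach(f,g)
reach(f,i)
reach(i,c)
reach(i,f)
reach(i,g)
reach(i,i)
reach(j,g)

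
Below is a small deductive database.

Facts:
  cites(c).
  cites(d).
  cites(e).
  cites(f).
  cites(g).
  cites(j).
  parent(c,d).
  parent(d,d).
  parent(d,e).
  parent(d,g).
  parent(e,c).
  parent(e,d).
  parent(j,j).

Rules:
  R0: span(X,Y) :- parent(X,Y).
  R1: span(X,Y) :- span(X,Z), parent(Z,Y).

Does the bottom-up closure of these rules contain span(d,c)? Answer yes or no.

round 1: derive span(c,d) via R0 from parent(c,d)
round 1: derive span(d,d) via R0 from parent(d,d)
round 1: derive span(d,e) via R0 from parent(d,e)
round 1: derive span(d,g) via R0 from parent(d,g)
round 1: derive span(e,c) via R0 from parent(e,c)
round 1: derive span(e,d) via R0 from parent(e,d)
round 1: derive span(j,j) via R0 from parent(j,j)
round 2: derive span(c,e) via R1 from span(c,d), parent(d,e)
round 2: derive span(c,g) via R1 from span(c,d), parent(d,g)
round 2: derive span(d,c) via R1 from span(d,e), parent(e,c)
round 2: derive span(e,e) via R1 from span(e,d), parent(d,e)
round 2: derive span(e,g) via R1 from span(e,d), parent(d,g)
round 3: derive span(c,c) via R1 from span(c,e), parent(e,c)

yes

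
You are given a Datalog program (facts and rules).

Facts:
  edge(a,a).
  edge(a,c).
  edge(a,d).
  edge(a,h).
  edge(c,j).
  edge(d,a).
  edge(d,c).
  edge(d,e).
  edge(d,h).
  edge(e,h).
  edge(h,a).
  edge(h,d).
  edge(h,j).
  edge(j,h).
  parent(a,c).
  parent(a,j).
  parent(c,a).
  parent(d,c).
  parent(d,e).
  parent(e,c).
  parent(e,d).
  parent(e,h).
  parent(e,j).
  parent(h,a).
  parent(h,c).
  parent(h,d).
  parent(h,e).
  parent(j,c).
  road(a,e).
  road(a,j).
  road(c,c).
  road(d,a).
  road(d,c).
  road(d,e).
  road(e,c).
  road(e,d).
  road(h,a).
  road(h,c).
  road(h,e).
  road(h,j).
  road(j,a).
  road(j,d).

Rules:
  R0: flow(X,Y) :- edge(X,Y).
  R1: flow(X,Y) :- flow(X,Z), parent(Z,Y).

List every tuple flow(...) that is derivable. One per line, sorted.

flow(a,a)
flow(a,c)
flow(a,d)
flow(a,e)
flow(a,h)
flow(a,j)
flow(c,a)
flow(c,c)
flow(c,j)
flow(d,a)
flow(d,c)
flow(d,d)
flow(d,e)
flow(d,h)
flow(d,j)
flow(e,a)
flow(e,c)
flow(e,d)
flow(e,e)
flow(e,h)
flow(e,j)
flow(h,a)
flow(h,c)
flow(h,d)
flow(h,e)
flow(h,h)
flow(h,j)
flow(j,a)
flow(j,c)
flow(j,d)
flow(j,e)
flow(j,h)
flow(j,j)

round 1: derive flow(a,a) via R0 from edge(a,a)
round 1: derive flow(a,c) via R0 from edge(a,c)
round 1: derive flow(a,d) via R0 from edge(a,d)
round 1: derive flow(a,h) via R0 from edge(a,h)
round 1: derive flow(c,j) via R0 from edge(c,j)
round 1: derive flow(d,a) via R0 from edge(d,a)
round 1: derive flow(d,c) via R0 from edge(d,c)
round 1: derive flow(d,e) via R0 from edge(d,e)
round 1: derive flow(d,h) via R0 from edge(d,h)
round 1: derive flow(e,h) via R0 from edge(e,h)
round 1: derive flow(h,a) via R0 from edge(h,a)
round 1: derive flow(h,d) via R0 from edge(h,d)
round 1: derive flow(h,j) via R0 from edge(h,j)
round 1: derive flow(j,h) via R0 from edge(j,h)
round 2: derive flow(a,e) via R1 from flow(a,d), parent(d,e)
round 2: derive flow(a,j) via R1 from flow(a,a), parent(a,j)
round 2: derive flow(c,c) via R1 from flow(c,j), parent(j,c)
round 2: derive flow(d,d) via R1 from flow(d,e), parent(e,d)
round 2: derive flow(d,j) via R1 from flow(d,a), parent(a,j)
round 2: derive flow(e,a) via R1 from flow(e,h), parent(h,a)
round 2: derive flow(e,c) via R1 from flow(e,h), parent(h,c)
round 2: derive flow(e,d) via R1 from flow(e,h), parent(h,d)
round 2: derive flow(e,e) via R1 from flow(e,h), parent(h,e)
round 2: derive flow(h,c) via R1 from flow(h,a), parent(a,c)
round 2: derive flow(h,e) via R1 from flow(h,d), parent(d,e)
round 2: derive flow(j,a) via R1 from flow(j,h), parent(h,a)
round 2: derive flow(j,c) via R1 from flow(j,h), parent(h,c)
round 2: derive flow(j,d) via R1 from flow(j,h), parent(h,d)
round 2: derive flow(j,e) via R1 from flow(j,h), parent(h,e)
round 3: derive flow(c,a) via R1 from flow(c,c), parent(c,a)
round 3: derive flow(e,j) via R1 from flow(e,a), parent(a,j)
round 3: derive flow(h,h) via R1 from flow(h,e), parent(e,h)
round 3: derive flow(j,j) via R1 from flow(j,a), parent(a,j)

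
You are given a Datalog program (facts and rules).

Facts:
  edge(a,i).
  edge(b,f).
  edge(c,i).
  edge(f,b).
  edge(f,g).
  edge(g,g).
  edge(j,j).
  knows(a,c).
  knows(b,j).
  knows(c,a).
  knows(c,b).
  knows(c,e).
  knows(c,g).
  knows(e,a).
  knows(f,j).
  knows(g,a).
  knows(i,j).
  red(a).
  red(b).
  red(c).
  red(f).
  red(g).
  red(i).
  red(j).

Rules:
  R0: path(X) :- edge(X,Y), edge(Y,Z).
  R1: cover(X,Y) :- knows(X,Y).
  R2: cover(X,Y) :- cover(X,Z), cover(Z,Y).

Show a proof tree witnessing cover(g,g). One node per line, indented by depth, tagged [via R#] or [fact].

cover(g,g)  [via R2]
  cover(g,a)  [via R1]
    knows(g,a)  [fact]
  cover(a,g)  [via R2]
    cover(a,c)  [via R1]
      knows(a,c)  [fact]
    cover(c,g)  [via R1]
      knows(c,g)  [fact]

round 1: derive cover(a,c) via R1 from knows(a,c)
round 1: derive cover(b,j) via R1 from knows(b,j)
round 1: derive cover(c,a) via R1 from knows(c,a)
round 1: derive cover(c,b) via R1 from knows(c,b)
round 1: derive cover(c,e) via R1 from knows(c,e)
round 1: derive cover(c,g) via R1 from knows(c,g)
round 1: derive cover(e,a) via R1 from knows(e,a)
round 1: derive cover(f,j) via R1 from knows(f,j)
round 1: derive cover(g,a) via R1 from knows(g,a)
round 1: derive cover(i,j) via R1 from knows(i,j)
round 2: derive cover(a,a) via R2 from cover(a,c), cover(c,a)
round 2: derive cover(a,b) via R2 from cover(a,c), cover(c,b)
round 2: derive cover(a,e) via R2 from cover(a,c), cover(c,e)
round 2: derive cover(a,g) via R2 from cover(a,c), cover(c,g)
round 2: derive cover(c,c) via R2 from cover(c,a), cover(a,c)
round 2: derive cover(c,j) via R2 from cover(c,b), cover(b,j)
round 2: derive cover(e,c) via R2 from cover(e,a), cover(a,c)
round 2: derive cover(g,c) via R2 from cover(g,a), cover(a,c)
round 3: derive cover(a,j) via R2 from cover(a,b), cover(b,j)
round 3: derive cover(e,b) via R2 from cover(e,a), cover(a,b)
round 3: derive cover(e,e) via R2 from cover(e,a), cover(a,e)
round 3: derive cover(e,g) via R2 from cover(e,a), cover(a,g)
round 3: derive cover(e,j) via R2 from cover(e,c), cover(c,j)
round 3: derive cover(g,b) via R2 from cover(g,a), cover(a,b)
round 3: derive cover(g,e) via R2 from cover(g,a), cover(a,e)
round 3: derive cover(g,g) via R2 from cover(g,a), cover(a,g)
round 3: derive cover(g,j) via R2 from cover(g,c), cover(c,j)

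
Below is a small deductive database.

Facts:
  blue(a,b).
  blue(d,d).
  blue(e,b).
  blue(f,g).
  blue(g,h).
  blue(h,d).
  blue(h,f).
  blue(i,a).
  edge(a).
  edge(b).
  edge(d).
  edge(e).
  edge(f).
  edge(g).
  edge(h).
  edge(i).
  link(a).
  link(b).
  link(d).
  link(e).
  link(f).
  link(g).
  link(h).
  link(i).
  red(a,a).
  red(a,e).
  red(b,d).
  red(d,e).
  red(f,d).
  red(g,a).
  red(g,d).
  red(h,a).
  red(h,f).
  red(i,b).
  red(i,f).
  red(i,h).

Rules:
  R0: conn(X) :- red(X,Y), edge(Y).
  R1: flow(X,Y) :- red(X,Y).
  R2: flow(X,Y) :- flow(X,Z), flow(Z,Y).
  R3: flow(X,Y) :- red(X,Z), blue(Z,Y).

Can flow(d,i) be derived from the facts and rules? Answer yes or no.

no

round 1: derive flow(a,a) via R1 from red(a,a)
round 1: derive flow(a,e) via R1 from red(a,e)
round 1: derive flow(b,d) via R1 from red(b,d)
round 1: derive flow(d,e) via R1 from red(d,e)
round 1: derive flow(f,d) via R1 from red(f,d)
round 1: derive flow(g,a) via R1 from red(g,a)
round 1: derive flow(g,d) via R1 from red(g,d)
round 1: derive flow(h,a) via R1 from red(h,a)
round 1: derive flow(h,f) via R1 from red(h,f)
round 1: derive flow(i,b) via R1 from red(i,b)
round 1: derive flow(i,f) via R1 from red(i,f)
round 1: derive flow(i,h) via R1 from red(i,h)
round 1: derive flow(a,b) via R3 from red(a,a), blue(a,b)
round 1: derive flow(d,b) via R3 from red(d,e), blue(e,b)
round 1: derive flow(g,b) via R3 from red(g,a), blue(a,b)
round 1: derive flow(h,b) via R3 from red(h,a), blue(a,b)
round 1: derive flow(h,g) via R3 from red(h,f), blue(f,g)
round 1: derive flow(i,d) via R3 from red(i,h), blue(h,d)
round 1: derive flow(i,g) via R3 from red(i,f), blue(f,g)
round 2: derive flow(a,d) via R2 from flow(a,b), flow(b,d)
round 2: derive flow(b,b) via R2 from flow(b,d), flow(d,b)
round 2: derive flow(b,e) via R2 from flow(b,d), flow(d,e)
round 2: derive flow(d,d) via R2 from flow(d,b), flow(b,d)
round 2: derive flow(f,b) via R2 from flow(f,d), flow(d,b)
round 2: derive flow(f,e) via R2 from flow(f,d), flow(d,e)
round 2: derive flow(g,e) via R2 from flow(g,a), flow(a,e)
round 2: derive flow(h,d) via R2 from flow(h,b), flow(b,d)
round 2: derive flow(h,e) via R2 from flow(h,a), flow(a,e)
round 2: derive flow(i,a) via R2 from flow(i,g), flow(g,a)
round 2: derive flow(i,e) via R2 from flow(i,d), flow(d,e)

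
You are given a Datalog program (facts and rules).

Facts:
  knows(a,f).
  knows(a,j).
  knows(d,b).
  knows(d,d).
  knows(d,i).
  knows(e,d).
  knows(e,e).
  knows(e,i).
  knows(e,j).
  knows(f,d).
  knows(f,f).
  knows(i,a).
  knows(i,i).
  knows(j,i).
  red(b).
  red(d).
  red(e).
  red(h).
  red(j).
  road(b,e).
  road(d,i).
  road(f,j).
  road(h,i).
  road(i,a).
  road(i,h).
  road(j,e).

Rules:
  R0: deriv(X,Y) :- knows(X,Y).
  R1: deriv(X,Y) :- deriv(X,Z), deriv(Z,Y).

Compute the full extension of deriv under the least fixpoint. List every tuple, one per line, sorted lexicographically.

deriv(a,a)
deriv(a,b)
deriv(a,d)
deriv(a,f)
deriv(a,i)
deriv(a,j)
deriv(d,a)
deriv(d,b)
deriv(d,d)
deriv(d,f)
deriv(d,i)
deriv(d,j)
deriv(e,a)
deriv(e,b)
deriv(e,d)
deriv(e,e)
deriv(e,f)
deriv(e,i)
deriv(e,j)
deriv(f,a)
deriv(f,b)
deriv(f,d)
deriv(f,f)
deriv(f,i)
deriv(f,j)
deriv(i,a)
deriv(i,b)
deriv(i,d)
deriv(i,f)
deriv(i,i)
deriv(i,j)
deriv(j,a)
deriv(j,b)
deriv(j,d)
deriv(j,f)
deriv(j,i)
deriv(j,j)

round 1: derive deriv(a,f) via R0 from knows(a,f)
round 1: derive deriv(a,j) via R0 from knows(a,j)
round 1: derive deriv(d,b) via R0 from knows(d,b)
round 1: derive deriv(d,d) via R0 from knows(d,d)
round 1: derive deriv(d,i) via R0 from knows(d,i)
round 1: derive deriv(e,d) via R0 from knows(e,d)
round 1: derive deriv(e,e) via R0 from knows(e,e)
round 1: derive deriv(e,i) via R0 from knows(e,i)
round 1: derive deriv(e,j) via R0 from knows(e,j)
round 1: derive deriv(f,d) via R0 from knows(f,d)
round 1: derive deriv(f,f) via R0 from knows(f,f)
round 1: derive deriv(i,a) via R0 from knows(i,a)
round 1: derive deriv(i,i) via R0 from knows(i,i)
round 1: derive deriv(j,i) via R0 from knows(j,i)
round 2: derive deriv(a,d) via R1 from deriv(a,f), deriv(f,d)
round 2: derive deriv(a,i) via R1 from deriv(a,j), deriv(j,i)
round 2: derive deriv(d,a) via R1 from deriv(d,i), deriv(i,a)
round 2: derive deriv(e,a) via R1 from deriv(e,i), deriv(i,a)
round 2: derive deriv(e,b) via R1 from deriv(e,d), deriv(d,b)
round 2: derive deriv(f,b) via R1 from deriv(f,d), deriv(d,b)
round 2: derive deriv(f,i) via R1 from deriv(f,d), deriv(d,i)
round 2: derive deriv(i,f) via R1 from deriv(i,a), deriv(a,f)
round 2: derive deriv(i,j) via R1 from deriv(i,a), deriv(a,j)
round 2: derive deriv(j,a) via R1 from deriv(j,i), deriv(i,a)
round 3: derive deriv(a,a) via R1 from deriv(a,d), deriv(d,a)
round 3: derive deriv(a,b) via R1 from deriv(a,d), deriv(d,b)
round 3: derive deriv(d,f) via R1 from deriv(d,a), deriv(a,f)
round 3: derive deriv(d,j) via R1 from deriv(d,a), deriv(a,j)
round 3: derive deriv(e,f) via R1 from deriv(e,a), deriv(a,f)
round 3: derive deriv(f,a) via R1 from deriv(f,d), deriv(d,a)
round 3: derive deriv(f,j) via R1 from deriv(f,i), deriv(i,j)
round 3: derive deriv(i,b) via R1 from deriv(i,f), deriv(f,b)
round 3: derive deriv(i,d) via R1 from deriv(i,a), deriv(a,d)
round 3: derive deriv(j,d) via R1 from deriv(j,a), deriv(a,d)
round 3: derive deriv(j,f) via R1 from deriv(j,a), deriv(a,f)
round 3: derive deriv(j,j) via R1 from deriv(j,a), deriv(a,j)
round 4: derive deriv(j,b) via R1 from deriv(j,a), deriv(a,b)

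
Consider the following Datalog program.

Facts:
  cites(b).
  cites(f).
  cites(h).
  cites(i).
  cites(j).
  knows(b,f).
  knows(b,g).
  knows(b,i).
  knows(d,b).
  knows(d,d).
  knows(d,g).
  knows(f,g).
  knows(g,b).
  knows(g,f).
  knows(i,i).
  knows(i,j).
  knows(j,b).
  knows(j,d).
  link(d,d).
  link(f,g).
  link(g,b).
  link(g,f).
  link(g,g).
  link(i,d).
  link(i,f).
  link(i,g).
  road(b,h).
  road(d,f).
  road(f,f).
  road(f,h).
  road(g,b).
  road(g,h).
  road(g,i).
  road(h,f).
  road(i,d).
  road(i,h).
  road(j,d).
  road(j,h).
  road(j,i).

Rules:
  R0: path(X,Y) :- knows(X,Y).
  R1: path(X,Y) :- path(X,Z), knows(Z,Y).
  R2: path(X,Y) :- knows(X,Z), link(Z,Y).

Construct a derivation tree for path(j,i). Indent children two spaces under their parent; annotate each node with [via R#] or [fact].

round 1: derive path(b,f) via R0 from knows(b,f)
round 1: derive path(b,g) via R0 from knows(b,g)
round 1: derive path(b,i) via R0 from knows(b,i)
round 1: derive path(d,b) via R0 from knows(d,b)
round 1: derive path(d,d) via R0 from knows(d,d)
round 1: derive path(d,g) via R0 from knows(d,g)
round 1: derive path(f,g) via R0 from knows(f,g)
round 1: derive path(g,b) via R0 from knows(g,b)
round 1: derive path(g,f) via R0 from knows(g,f)
round 1: derive path(i,i) via R0 from knows(i,i)
round 1: derive path(i,j) via R0 from knows(i,j)
round 1: derive path(j,b) via R0 from knows(j,b)
round 1: derive path(j,d) via R0 from knows(j,d)
round 1: derive path(b,b) via R2 from knows(b,g), link(g,b)
round 1: derive path(b,d) via R2 from knows(b,i), link(i,d)
round 1: derive path(d,f) via R2 from knows(d,g), link(g,f)
round 1: derive path(f,b) via R2 from knows(f,g), link(g,b)
round 1: derive path(f,f) via R2 from knows(f,g), link(g,f)
round 1: derive path(g,g) via R2 from knows(g,f), link(f,g)
round 1: derive path(i,d) via R2 from knows(i,i), link(i,d)
round 1: derive path(i,f) via R2 from knows(i,i), link(i,f)
round 1: derive path(i,g) via R2 from knows(i,i), link(i,g)
round 2: derive path(b,j) via R1 from path(b,i), knows(i,j)
round 2: derive path(d,i) via R1 from path(d,b), knows(b,i)
round 2: derive path(f,i) via R1 from path(f,b), knows(b,i)
round 2: derive path(g,i) via R1 from path(g,b), knows(b,i)
round 2: derive path(i,b) via R1 from path(i,d), knows(d,b)
round 2: derive path(j,f) via R1 from path(j,b), knows(b,f)
round 2: derive path(j,g) via R1 from path(j,b), knows(b,g)
round 2: derive path(j,i) via R1 from path(j,b), knows(b,i)
round 3: derive path(d,j) via R1 from path(d,i), knows(i,j)
round 3: derive path(f,j) via R1 from path(f,i), knows(i,j)
round 3: derive path(g,j) via R1 from path(g,i), knows(i,j)
round 3: derive path(j,j) via R1 from path(j,i), knows(i,j)
round 4: derive path(f,d) via R1 from path(f,j), knows(j,d)
round 4: derive path(g,d) via R1 from path(g,j), knows(j,d)

path(j,i)  [via R1]
  path(j,b)  [via R0]
    knows(j,b)  [fact]
  knows(b,i)  [fact]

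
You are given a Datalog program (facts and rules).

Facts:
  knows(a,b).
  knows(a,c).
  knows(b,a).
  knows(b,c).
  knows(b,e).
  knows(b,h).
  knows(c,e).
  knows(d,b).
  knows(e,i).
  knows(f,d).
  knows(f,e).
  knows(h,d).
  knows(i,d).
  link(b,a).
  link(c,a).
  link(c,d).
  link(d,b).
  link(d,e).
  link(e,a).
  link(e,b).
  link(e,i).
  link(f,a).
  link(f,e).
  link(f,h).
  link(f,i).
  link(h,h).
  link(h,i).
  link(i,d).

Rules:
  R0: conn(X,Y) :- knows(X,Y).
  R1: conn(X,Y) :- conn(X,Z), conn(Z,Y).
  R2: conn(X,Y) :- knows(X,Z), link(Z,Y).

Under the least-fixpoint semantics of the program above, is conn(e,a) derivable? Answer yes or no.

yes

round 1: derive conn(a,b) via R0 from knows(a,b)
round 1: derive conn(a,c) via R0 from knows(a,c)
round 1: derive conn(b,a) via R0 from knows(b,a)
round 1: derive conn(b,c) via R0 from knows(b,c)
round 1: derive conn(b,e) via R0 from knows(b,e)
round 1: derive conn(b,h) via R0 from knows(b,h)
round 1: derive conn(c,e) via R0 from knows(c,e)
round 1: derive conn(d,b) via R0 from knows(d,b)
round 1: derive conn(e,i) via R0 from knows(e,i)
round 1: derive conn(f,d) via R0 from knows(f,d)
round 1: derive conn(f,e) via R0 from knows(f,e)
round 1: derive conn(h,d) via R0 from knows(h,d)
round 1: derive conn(i,d) via R0 from knows(i,d)
round 1: derive conn(a,a) via R2 from knows(a,b), link(b,a)
round 1: derive conn(a,d) via R2 from knows(a,c), link(c,d)
round 1: derive conn(b,b) via R2 from knows(b,e), link(e,b)
round 1: derive conn(b,d) via R2 from knows(b,c), link(c,d)
round 1: derive conn(b,i) via R2 from knows(b,e), link(e,i)
round 1: derive conn(c,a) via R2 from knows(c,e), link(e,a)
round 1: derive conn(c,b) via R2 from knows(c,e), link(e,b)
round 1: derive conn(c,i) via R2 from knows(c,e), link(e,i)
round 1: derive conn(d,a) via R2 from knows(d,b), link(b,a)
round 1: derive conn(e,d) via R2 from knows(e,i), link(i,d)
round 1: derive conn(f,a) via R2 from knows(f,e), link(e,a)
round 1: derive conn(f,b) via R2 from knows(f,d), link(d,b)
round 1: derive conn(f,i) via R2 from knows(f,e), link(e,i)
round 1: derive conn(h,b) via R2 from knows(h,d), link(d,b)
round 1: derive conn(h,e) via R2 from knows(h,d), link(d,e)
round 1: derive conn(i,b) via R2 from knows(i,d), link(d,b)
round 1: derive conn(i,e) via R2 from knows(i,d), link(d,e)
round 2: derive conn(a,e) via R1 from conn(a,b), conn(b,e)
round 2: derive conn(a,h) via R1 from conn(a,b), conn(b,h)
round 2: derive conn(a,i) via R1 from conn(a,b), conn(b,i)
round 2: derive conn(c,c) via R1 from conn(c,a), conn(a,c)
round 2: derive conn(c,d) via R1 from conn(c,a), conn(a,d)
round 2: derive conn(c,h) via R1 from conn(c,b), conn(b,h)
round 2: derive conn(d,c) via R1 from conn(d,a), conn(a,c)
round 2: derive conn(d,d) via R1 from conn(d,a), conn(a,d)
round 2: derive conn(d,e) via R1 from conn(d,b), conn(b,e)
round 2: derive conn(d,h) via R1 from conn(d,b), conn(b,h)
round 2: derive conn(d,i) via R1 from conn(d,b), conn(b,i)
round 2: derive conn(e,a) via R1 from conn(e,d), conn(d,a)
round 2: derive conn(e,b) via R1 from conn(e,d), conn(d,b)
round 2: derive conn(e,e) via R1 from conn(e,i), conn(i,e)
round 2: derive conn(f,c) via R1 from conn(f,a), conn(a,c)
round 2: derive conn(f,h) via R1 from conn(f,b), conn(b,h)
round 2: derive conn(h,a) via R1 from conn(h,b), conn(b,a)
round 2: derive conn(h,c) via R1 from conn(h,b), conn(b,c)
round 2: derive conn(h,h) via R1 from conn(h,b), conn(b,h)
round 2: derive conn(h,i) via R1 from conn(h,b), conn(b,i)
round 2: derive conn(i,a) via R1 from conn(i,b), conn(b,a)
round 2: derive conn(i,c) via R1 from conn(i,b), conn(b,c)
round 2: derive conn(i,h) via R1 from conn(i,b), conn(b,h)
round 2: derive conn(i,i) via R1 from conn(i,b), conn(b,i)
round 3: derive conn(e,c) via R1 from conn(e,a), conn(a,c)
round 3: derive conn(e,h) via R1 from conn(e,a), conn(a,h)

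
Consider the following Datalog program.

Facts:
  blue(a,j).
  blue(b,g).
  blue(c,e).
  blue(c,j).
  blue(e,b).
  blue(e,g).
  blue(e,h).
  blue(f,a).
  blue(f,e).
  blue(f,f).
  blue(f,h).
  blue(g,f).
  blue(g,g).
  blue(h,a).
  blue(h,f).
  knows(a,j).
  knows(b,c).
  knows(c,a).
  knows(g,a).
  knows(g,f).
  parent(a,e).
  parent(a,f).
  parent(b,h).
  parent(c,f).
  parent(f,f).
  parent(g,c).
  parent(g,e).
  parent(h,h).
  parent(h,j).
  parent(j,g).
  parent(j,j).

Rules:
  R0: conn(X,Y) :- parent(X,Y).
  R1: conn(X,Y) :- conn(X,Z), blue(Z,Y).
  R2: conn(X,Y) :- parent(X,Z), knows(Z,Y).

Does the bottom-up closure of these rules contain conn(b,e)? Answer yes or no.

round 1: derive conn(a,e) via R0 from parent(a,e)
round 1: derive conn(a,f) via R0 from parent(a,f)
round 1: derive conn(b,h) via R0 from parent(b,h)
round 1: derive conn(c,f) via R0 from parent(c,f)
round 1: derive conn(f,f) via R0 from parent(f,f)
round 1: derive conn(g,c) via R0 from parent(g,c)
round 1: derive conn(g,e) via R0 from parent(g,e)
round 1: derive conn(h,h) via R0 from parent(h,h)
round 1: derive conn(h,j) via R0 from parent(h,j)
round 1: derive conn(j,g) via R0 from parent(j,g)
round 1: derive conn(j,j) via R0 from parent(j,j)
round 1: derive conn(g,a) via R2 from parent(g,c), knows(c,a)
round 1: derive conn(j,a) via R2 from parent(j,g), knows(g,a)
round 1: derive conn(j,f) via R2 from parent(j,g), knows(g,f)
round 2: derive conn(a,a) via R1 from conn(a,f), blue(f,a)
round 2: derive conn(a,b) via R1 from conn(a,e), blue(e,b)
round 2: derive conn(a,g) via R1 from conn(a,e), blue(e,g)
round 2: derive conn(a,h) via R1 from conn(a,e), blue(e,h)
round 2: derive conn(b,a) via R1 from conn(b,h), blue(h,a)
round 2: derive conn(b,f) via R1 from conn(b,h), blue(h,f)
round 2: derive conn(c,a) via R1 from conn(c,f), blue(f,a)
round 2: derive conn(c,e) via R1 from conn(c,f), blue(f,e)
round 2: derive conn(c,h) via R1 from conn(c,f), blue(f,h)
round 2: derive conn(f,a) via R1 from conn(f,f), blue(f,a)
round 2: derive conn(f,e) via R1 from conn(f,f), blue(f,e)
round 2: derive conn(f,h) via R1 from conn(f,f), blue(f,h)
round 2: derive conn(g,b) via R1 from conn(g,e), blue(e,b)
round 2: derive conn(g,g) via R1 from conn(g,e), blue(e,g)
round 2: derive conn(g,h) via R1 from conn(g,e), blue(e,h)
round 2: derive conn(g,j) via R1 from conn(g,a), blue(a,j)
round 2: derive conn(h,a) via R1 from conn(h,h), blue(h,a)
round 2: derive conn(h,f) via R1 from conn(h,h), blue(h,f)
round 2: derive conn(j,e) via R1 from conn(j,f), blue(f,e)
round 2: derive conn(j,h) via R1 from conn(j,f), blue(f,h)
round 3: derive conn(a,j) via R1 from conn(a,a), blue(a,j)
round 3: derive conn(b,e) via R1 from conn(b,f), blue(f,e)
round 3: derive conn(b,j) via R1 from conn(b,a), blue(a,j)
round 3: derive conn(c,b) via R1 from conn(c,e), blue(e,b)
round 3: derive conn(c,g) via R1 from conn(c,e), blue(e,g)
round 3: derive conn(c,j) via R1 from conn(c,a), blue(a,j)
round 3: derive conn(f,b) via R1 from conn(f,e), blue(e,b)
round 3: derive conn(f,g) via R1 from conn(f,e), blue(e,g)
round 3: derive conn(f,j) via R1 from conn(f,a), blue(a,j)
round 3: derive conn(g,f) via R1 from conn(g,g), blue(g,f)
round 3: derive conn(h,e) via R1 from conn(h,f), blue(f,e)
round 3: derive conn(j,b) via R1 from conn(j,e), blue(e,b)
round 4: derive conn(b,b) via R1 from conn(b,e), blue(e,b)
round 4: derive conn(b,g) via R1 from conn(b,e), blue(e,g)
round 4: derive conn(h,b) via R1 from conn(h,e), blue(e,b)
round 4: derive conn(h,g) via R1 from conn(h,e), blue(e,g)

yes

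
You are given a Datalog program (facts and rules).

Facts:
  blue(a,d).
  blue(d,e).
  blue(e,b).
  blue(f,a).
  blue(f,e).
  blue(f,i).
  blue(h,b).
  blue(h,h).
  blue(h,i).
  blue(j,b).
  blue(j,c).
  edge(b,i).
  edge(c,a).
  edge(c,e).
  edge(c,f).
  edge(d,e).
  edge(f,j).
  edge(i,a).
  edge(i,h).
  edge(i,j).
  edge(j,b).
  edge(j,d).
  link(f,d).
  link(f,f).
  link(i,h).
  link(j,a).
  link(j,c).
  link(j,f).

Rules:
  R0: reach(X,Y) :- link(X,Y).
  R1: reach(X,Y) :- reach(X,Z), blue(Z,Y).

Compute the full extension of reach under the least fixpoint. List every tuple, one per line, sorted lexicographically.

reach(f,a)
reach(f,b)
reach(f,d)
reach(f,e)
reach(f,f)
reach(f,i)
reach(i,b)
reach(i,h)
reach(i,i)
reach(j,a)
reach(j,b)
reach(j,c)
reach(j,d)
reach(j,e)
reach(j,f)
reach(j,i)

round 1: derive reach(f,d) via R0 from link(f,d)
round 1: derive reach(f,f) via R0 from link(f,f)
round 1: derive reach(i,h) via R0 from link(i,h)
round 1: derive reach(j,a) via R0 from link(j,a)
round 1: derive reach(j,c) via R0 from link(j,c)
round 1: derive reach(j,f) via R0 from link(j,f)
round 2: derive reach(f,a) via R1 from reach(f,f), blue(f,a)
round 2: derive reach(f,e) via R1 from reach(f,d), blue(d,e)
round 2: derive reach(f,i) via R1 from reach(f,f), blue(f,i)
round 2: derive reach(i,b) via R1 from reach(i,h), blue(h,b)
round 2: derive reach(i,i) via R1 from reach(i,h), blue(h,i)
round 2: derive reach(j,d) via R1 from reach(j,a), blue(a,d)
round 2: derive reach(j,e) via R1 from reach(j,f), blue(f,e)
round 2: derive reach(j,i) via R1 from reach(j,f), blue(f,i)
round 3: derive reach(f,b) via R1 from reach(f,e), blue(e,b)
round 3: derive reach(j,b) via R1 from reach(j,e), blue(e,b)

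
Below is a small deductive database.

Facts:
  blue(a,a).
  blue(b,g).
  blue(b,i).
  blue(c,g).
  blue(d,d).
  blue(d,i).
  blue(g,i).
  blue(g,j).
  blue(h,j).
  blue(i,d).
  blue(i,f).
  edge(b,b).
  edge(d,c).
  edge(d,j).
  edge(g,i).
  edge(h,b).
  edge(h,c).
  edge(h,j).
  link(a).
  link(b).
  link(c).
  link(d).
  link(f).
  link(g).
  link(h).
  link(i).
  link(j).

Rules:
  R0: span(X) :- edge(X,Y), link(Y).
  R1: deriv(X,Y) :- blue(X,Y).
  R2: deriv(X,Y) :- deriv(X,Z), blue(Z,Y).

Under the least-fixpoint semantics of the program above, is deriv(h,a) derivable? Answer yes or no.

no

round 1: derive deriv(a,a) via R1 from blue(a,a)
round 1: derive deriv(b,g) via R1 from blue(b,g)
round 1: derive deriv(b,i) via R1 from blue(b,i)
round 1: derive deriv(c,g) via R1 from blue(c,g)
round 1: derive deriv(d,d) via R1 from blue(d,d)
round 1: derive deriv(d,i) via R1 from blue(d,i)
round 1: derive deriv(g,i) via R1 from blue(g,i)
round 1: derive deriv(g,j) via R1 from blue(g,j)
round 1: derive deriv(h,j) via R1 from blue(h,j)
round 1: derive deriv(i,d) via R1 from blue(i,d)
round 1: derive deriv(i,f) via R1 from blue(i,f)
round 2: derive deriv(b,d) via R2 from deriv(b,i), blue(i,d)
round 2: derive deriv(b,f) via R2 from deriv(b,i), blue(i,f)
round 2: derive deriv(b,j) via R2 from deriv(b,g), blue(g,j)
round 2: derive deriv(c,i) via R2 from deriv(c,g), blue(g,i)
round 2: derive deriv(c,j) via R2 from deriv(c,g), blue(g,j)
round 2: derive deriv(d,f) via R2 from deriv(d,i), blue(i,f)
round 2: derive deriv(g,d) via R2 from deriv(g,i), blue(i,d)
round 2: derive deriv(g,f) via R2 from deriv(g,i), blue(i,f)
round 2: derive deriv(i,i) via R2 from deriv(i,d), blue(d,i)
round 3: derive deriv(c,d) via R2 from deriv(c,i), blue(i,d)
round 3: derive deriv(c,f) via R2 from deriv(c,i), blue(i,f)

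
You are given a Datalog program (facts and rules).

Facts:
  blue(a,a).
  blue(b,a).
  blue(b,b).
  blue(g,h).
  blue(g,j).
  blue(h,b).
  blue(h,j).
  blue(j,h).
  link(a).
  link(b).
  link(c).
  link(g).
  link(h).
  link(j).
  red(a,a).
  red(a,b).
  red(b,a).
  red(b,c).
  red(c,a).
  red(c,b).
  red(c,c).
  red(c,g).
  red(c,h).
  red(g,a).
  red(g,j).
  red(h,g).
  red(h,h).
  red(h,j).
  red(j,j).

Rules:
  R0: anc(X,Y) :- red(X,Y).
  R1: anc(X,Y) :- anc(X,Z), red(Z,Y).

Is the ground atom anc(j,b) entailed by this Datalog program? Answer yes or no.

no

round 1: derive anc(a,a) via R0 from red(a,a)
round 1: derive anc(a,b) via R0 from red(a,b)
round 1: derive anc(b,a) via R0 from red(b,a)
round 1: derive anc(b,c) via R0 from red(b,c)
round 1: derive anc(c,a) via R0 from red(c,a)
round 1: derive anc(c,b) via R0 from red(c,b)
round 1: derive anc(c,c) via R0 from red(c,c)
round 1: derive anc(c,g) via R0 from red(c,g)
round 1: derive anc(c,h) via R0 from red(c,h)
round 1: derive anc(g,a) via R0 from red(g,a)
round 1: derive anc(g,j) via R0 from red(g,j)
round 1: derive anc(h,g) via R0 from red(h,g)
round 1: derive anc(h,h) via R0 from red(h,h)
round 1: derive anc(h,j) via R0 from red(h,j)
round 1: derive anc(j,j) via R0 from red(j,j)
round 2: derive anc(a,c) via R1 from anc(a,b), red(b,c)
round 2: derive anc(b,b) via R1 from anc(b,a), red(a,b)
round 2: derive anc(b,g) via R1 from anc(b,c), red(c,g)
round 2: derive anc(b,h) via R1 from anc(b,c), red(c,h)
round 2: derive anc(c,j) via R1 from anc(c,g), red(g,j)
round 2: derive anc(g,b) via R1 from anc(g,a), red(a,b)
round 2: derive anc(h,a) via R1 from anc(h,g), red(g,a)
round 3: derive anc(a,g) via R1 from anc(a,c), red(c,g)
round 3: derive anc(a,h) via R1 from anc(a,c), red(c,h)
round 3: derive anc(b,j) via R1 from anc(b,g), red(g,j)
round 3: derive anc(g,c) via R1 from anc(g,b), red(b,c)
round 3: derive anc(h,b) via R1 from anc(h,a), red(a,b)
round 4: derive anc(a,j) via R1 from anc(a,g), red(g,j)
round 4: derive anc(g,g) via R1 from anc(g,c), red(c,g)
round 4: derive anc(g,h) via R1 from anc(g,c), red(c,h)
round 4: derive anc(h,c) via R1 from anc(h,b), red(b,c)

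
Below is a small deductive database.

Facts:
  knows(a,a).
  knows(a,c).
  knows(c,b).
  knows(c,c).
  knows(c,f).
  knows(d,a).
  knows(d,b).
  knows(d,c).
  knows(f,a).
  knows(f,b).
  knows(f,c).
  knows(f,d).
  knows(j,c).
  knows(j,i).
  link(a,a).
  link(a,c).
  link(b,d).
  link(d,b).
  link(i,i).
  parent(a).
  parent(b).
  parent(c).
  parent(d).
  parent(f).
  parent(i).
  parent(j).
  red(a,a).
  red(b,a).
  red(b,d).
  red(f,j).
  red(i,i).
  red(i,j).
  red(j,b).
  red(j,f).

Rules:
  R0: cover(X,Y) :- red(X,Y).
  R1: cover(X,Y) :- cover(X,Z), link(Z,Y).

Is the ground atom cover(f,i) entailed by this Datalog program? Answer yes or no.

round 1: derive cover(a,a) via R0 from red(a,a)
round 1: derive cover(b,a) via R0 from red(b,a)
round 1: derive cover(b,d) via R0 from red(b,d)
round 1: derive cover(f,j) via R0 from red(f,j)
round 1: derive cover(i,i) via R0 from red(i,i)
round 1: derive cover(i,j) via R0 from red(i,j)
round 1: derive cover(j,b) via R0 from red(j,b)
round 1: derive cover(j,f) via R0 from red(j,f)
round 2: derive cover(a,c) via R1 from cover(a,a), link(a,c)
round 2: derive cover(b,b) via R1 from cover(b,d), link(d,b)
round 2: derive cover(b,c) via R1 from cover(b,a), link(a,c)
round 2: derive cover(j,d) via R1 from cover(j,b), link(b,d)

no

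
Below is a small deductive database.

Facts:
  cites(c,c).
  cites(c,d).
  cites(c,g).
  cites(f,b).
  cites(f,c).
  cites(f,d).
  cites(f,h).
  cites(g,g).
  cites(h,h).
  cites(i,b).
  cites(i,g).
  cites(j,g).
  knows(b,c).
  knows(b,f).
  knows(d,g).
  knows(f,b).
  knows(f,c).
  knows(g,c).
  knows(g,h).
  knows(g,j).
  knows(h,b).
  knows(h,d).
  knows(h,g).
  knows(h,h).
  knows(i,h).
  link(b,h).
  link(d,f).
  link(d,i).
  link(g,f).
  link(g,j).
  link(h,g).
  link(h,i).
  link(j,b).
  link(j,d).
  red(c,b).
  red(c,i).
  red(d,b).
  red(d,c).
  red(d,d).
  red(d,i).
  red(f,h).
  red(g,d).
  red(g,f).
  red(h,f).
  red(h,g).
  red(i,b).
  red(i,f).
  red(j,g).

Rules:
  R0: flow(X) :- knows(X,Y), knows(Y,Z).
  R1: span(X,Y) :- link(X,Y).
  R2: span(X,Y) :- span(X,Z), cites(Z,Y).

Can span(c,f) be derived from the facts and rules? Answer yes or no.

no

round 1: derive span(b,h) via R1 from link(b,h)
round 1: derive span(d,f) via R1 from link(d,f)
round 1: derive span(d,i) via R1 from link(d,i)
round 1: derive span(g,f) via R1 from link(g,f)
round 1: derive span(g,j) via R1 from link(g,j)
round 1: derive span(h,g) via R1 from link(h,g)
round 1: derive span(h,i) via R1 from link(h,i)
round 1: derive span(j,b) via R1 from link(j,b)
round 1: derive span(j,d) via R1 from link(j,d)
round 2: derive span(d,b) via R2 from span(d,f), cites(f,b)
round 2: derive span(d,c) via R2 from span(d,f), cites(f,c)
round 2: derive span(d,d) via R2 from span(d,f), cites(f,d)
round 2: derive span(d,g) via R2 from span(d,i), cites(i,g)
round 2: derive span(d,h) via R2 from span(d,f), cites(f,h)
round 2: derive span(g,b) via R2 from span(g,f), cites(f,b)
round 2: derive span(g,c) via R2 from span(g,f), cites(f,c)
round 2: derive span(g,d) via R2 from span(g,f), cites(f,d)
round 2: derive span(g,g) via R2 from span(g,j), cites(j,g)
round 2: derive span(g,h) via R2 from span(g,f), cites(f,h)
round 2: derive span(h,b) via R2 from span(h,i), cites(i,b)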